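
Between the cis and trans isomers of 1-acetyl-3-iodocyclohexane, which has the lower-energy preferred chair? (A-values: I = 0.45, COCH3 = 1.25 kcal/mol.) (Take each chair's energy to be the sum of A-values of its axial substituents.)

cis

At 1,3 positions (parity same): cis → (e,e or a,a); trans → (a,e or e,a).
Best chair for cis: E = 0.00 kcal/mol; best chair for trans: E = 0.45 kcal/mol.
The cis isomer is lower by 0.45 kcal/mol.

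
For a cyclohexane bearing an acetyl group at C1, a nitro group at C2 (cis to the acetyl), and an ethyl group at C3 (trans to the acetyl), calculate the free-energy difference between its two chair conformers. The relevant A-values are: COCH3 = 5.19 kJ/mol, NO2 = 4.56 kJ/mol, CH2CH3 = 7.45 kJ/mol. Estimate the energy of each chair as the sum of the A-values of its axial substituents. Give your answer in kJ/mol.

6.82 kJ/mol

Chair I (acetyl axial, nitro equatorial, ethyl equatorial): E = 5.19 kJ/mol.
Chair II (acetyl equatorial, nitro axial, ethyl axial): E = 12.01 kJ/mol.
ΔE = 12.01 − 5.19 = 6.82 kJ/mol; chair I is more stable.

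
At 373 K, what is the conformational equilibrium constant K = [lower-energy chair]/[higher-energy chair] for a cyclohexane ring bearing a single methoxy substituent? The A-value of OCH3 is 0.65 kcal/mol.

K ≈ 2.40

One chair has the methoxy group axial (E = 0.65 kcal/mol) and the other has it equatorial (E = 0).
ΔG = 0.65 kcal/mol between the two chairs.
K = exp(ΔG/RT) with R = 1.987×10⁻³ kcal mol⁻¹ K⁻¹ and T = 373 K gives K ≈ 2.4.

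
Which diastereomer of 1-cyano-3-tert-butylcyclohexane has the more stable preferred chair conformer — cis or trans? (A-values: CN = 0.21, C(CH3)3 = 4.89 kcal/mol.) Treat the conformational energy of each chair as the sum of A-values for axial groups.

At 1,3 positions (parity same): cis → (e,e or a,a); trans → (a,e or e,a).
Best chair for cis: E = 0.00 kcal/mol; best chair for trans: E = 0.21 kcal/mol.
The cis isomer is lower by 0.21 kcal/mol.

cis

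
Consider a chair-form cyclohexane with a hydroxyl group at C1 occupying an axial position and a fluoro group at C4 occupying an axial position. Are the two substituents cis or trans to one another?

trans

C1 and C4 have opposite parity, so their axial bonds point in opposite directions.
With opposite-parity carbons, two substituents on the same face are one axial and one equatorial; opposite faces give both axial or both equatorial.
Here the groups are axial/axial → opposite face → trans.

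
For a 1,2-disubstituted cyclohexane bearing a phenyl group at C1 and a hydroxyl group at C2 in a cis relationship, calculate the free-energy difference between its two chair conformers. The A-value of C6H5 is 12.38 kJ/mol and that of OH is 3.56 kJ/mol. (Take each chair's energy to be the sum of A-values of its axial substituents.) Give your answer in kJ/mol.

C1 and C2 have opposite parity, so for the cis isomer the two substituents are one axial and one equatorial in each chair.
Chair I (phenyl axial, hydroxyl equatorial): E = 12.38 kJ/mol.
Chair II (phenyl equatorial, hydroxyl axial): E = 3.56 kJ/mol.
ΔE = 12.38 − 3.56 = 8.82 kJ/mol; chair II is more stable.

8.82 kJ/mol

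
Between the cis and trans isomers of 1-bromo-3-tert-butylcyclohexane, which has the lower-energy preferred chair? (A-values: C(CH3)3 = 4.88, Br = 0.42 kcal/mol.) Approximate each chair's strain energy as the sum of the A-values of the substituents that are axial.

At 1,3 positions (parity same): cis → (e,e or a,a); trans → (a,e or e,a).
Best chair for cis: E = 0.00 kcal/mol; best chair for trans: E = 0.42 kcal/mol.
The cis isomer is lower by 0.42 kcal/mol.

cis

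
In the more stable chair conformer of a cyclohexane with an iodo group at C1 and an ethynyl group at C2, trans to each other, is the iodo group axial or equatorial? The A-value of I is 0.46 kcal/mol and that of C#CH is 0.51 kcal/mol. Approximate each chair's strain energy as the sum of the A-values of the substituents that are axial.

C1 and C2 have opposite parity, so for the trans isomer the two substituents are e,e in one chair and a,a in the other.
Chair I (iodo axial, ethynyl axial): E = 0.97 kcal/mol.
Chair II (iodo equatorial, ethynyl equatorial): E = 0.00 kcal/mol.
Chair II is the more stable (lower-energy) conformer, and in that chair the iodo group is equatorial.

equatorial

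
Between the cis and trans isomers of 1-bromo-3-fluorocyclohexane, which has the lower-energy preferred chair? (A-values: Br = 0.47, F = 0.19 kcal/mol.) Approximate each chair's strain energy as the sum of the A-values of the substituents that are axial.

At 1,3 positions (parity same): cis → (e,e or a,a); trans → (a,e or e,a).
Best chair for cis: E = 0.00 kcal/mol; best chair for trans: E = 0.19 kcal/mol.
The cis isomer is lower by 0.19 kcal/mol.

cis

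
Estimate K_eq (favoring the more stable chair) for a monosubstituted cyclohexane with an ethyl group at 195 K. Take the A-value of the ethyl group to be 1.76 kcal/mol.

K ≈ 93.9

One chair has the ethyl group axial (E = 1.76 kcal/mol) and the other has it equatorial (E = 0).
ΔG = 1.76 kcal/mol between the two chairs.
K = exp(ΔG/RT) with R = 1.987×10⁻³ kcal mol⁻¹ K⁻¹ and T = 195 K gives K ≈ 93.9.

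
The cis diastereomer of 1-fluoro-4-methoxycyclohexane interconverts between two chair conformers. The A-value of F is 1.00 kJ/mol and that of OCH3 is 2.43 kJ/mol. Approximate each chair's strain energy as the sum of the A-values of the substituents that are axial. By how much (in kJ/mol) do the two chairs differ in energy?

C1 and C4 have opposite parity, so for the cis isomer the two substituents are one axial and one equatorial in each chair.
Chair I (fluoro axial, methoxy equatorial): E = 1.00 kJ/mol.
Chair II (fluoro equatorial, methoxy axial): E = 2.43 kJ/mol.
ΔE = 2.43 − 1.00 = 1.43 kJ/mol; chair I is more stable.

1.43 kJ/mol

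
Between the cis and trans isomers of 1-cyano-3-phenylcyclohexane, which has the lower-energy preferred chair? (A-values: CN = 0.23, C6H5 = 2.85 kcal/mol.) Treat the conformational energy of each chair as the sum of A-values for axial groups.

cis

At 1,3 positions (parity same): cis → (e,e or a,a); trans → (a,e or e,a).
Best chair for cis: E = 0.00 kcal/mol; best chair for trans: E = 0.23 kcal/mol.
The cis isomer is lower by 0.23 kcal/mol.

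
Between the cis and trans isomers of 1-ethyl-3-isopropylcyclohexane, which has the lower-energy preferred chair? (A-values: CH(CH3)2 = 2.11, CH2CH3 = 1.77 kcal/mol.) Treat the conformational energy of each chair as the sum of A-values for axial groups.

At 1,3 positions (parity same): cis → (e,e or a,a); trans → (a,e or e,a).
Best chair for cis: E = 0.00 kcal/mol; best chair for trans: E = 1.77 kcal/mol.
The cis isomer is lower by 1.77 kcal/mol.

cis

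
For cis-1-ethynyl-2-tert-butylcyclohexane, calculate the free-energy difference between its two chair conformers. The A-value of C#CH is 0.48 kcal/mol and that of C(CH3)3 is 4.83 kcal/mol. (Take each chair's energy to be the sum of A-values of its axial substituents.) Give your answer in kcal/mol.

4.35 kcal/mol

C1 and C2 have opposite parity, so for the cis isomer the two substituents are one axial and one equatorial in each chair.
Chair I (ethynyl axial, tert-butyl equatorial): E = 0.48 kcal/mol.
Chair II (ethynyl equatorial, tert-butyl axial): E = 4.83 kcal/mol.
ΔE = 4.83 − 0.48 = 4.35 kcal/mol; chair I is more stable.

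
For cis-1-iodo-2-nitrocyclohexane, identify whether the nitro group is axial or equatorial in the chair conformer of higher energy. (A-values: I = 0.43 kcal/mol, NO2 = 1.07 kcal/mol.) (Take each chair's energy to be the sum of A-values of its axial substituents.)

C1 and C2 have opposite parity, so for the cis isomer the two substituents are one axial and one equatorial in each chair.
Chair I (iodo axial, nitro equatorial): E = 0.43 kcal/mol.
Chair II (iodo equatorial, nitro axial): E = 1.07 kcal/mol.
Chair II is the less stable (higher-energy) conformer, and in that chair the nitro group is axial.

axial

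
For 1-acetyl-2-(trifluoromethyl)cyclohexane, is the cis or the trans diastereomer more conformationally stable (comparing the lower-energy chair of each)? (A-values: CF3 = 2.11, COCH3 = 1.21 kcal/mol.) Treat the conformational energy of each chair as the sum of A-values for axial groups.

At 1,2 positions (parity opposite): cis → (a,e or e,a); trans → (e,e or a,a).
Best chair for cis: E = 1.21 kcal/mol; best chair for trans: E = 0.00 kcal/mol.
The trans isomer is lower by 1.21 kcal/mol.

trans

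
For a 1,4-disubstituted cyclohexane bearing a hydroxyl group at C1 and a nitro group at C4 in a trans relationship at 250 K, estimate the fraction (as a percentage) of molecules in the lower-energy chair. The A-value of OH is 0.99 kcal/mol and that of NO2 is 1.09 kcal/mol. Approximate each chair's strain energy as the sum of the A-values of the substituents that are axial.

98.5%

C1 and C4 have opposite parity, so for the trans isomer the two substituents are e,e in one chair and a,a in the other.
Chair I (hydroxyl axial, nitro axial): E = 2.08 kcal/mol; chair II (hydroxyl equatorial, nitro equatorial): E = 0.00 kcal/mol.
ΔG = 2.08 kcal/mol between the two chairs.
K = exp(ΔG/RT) with R = 1.987×10⁻³ kcal mol⁻¹ K⁻¹ and T = 250 K gives K ≈ 65.8.
Fraction in the lower-energy chair = K/(K+1) = 98.5%.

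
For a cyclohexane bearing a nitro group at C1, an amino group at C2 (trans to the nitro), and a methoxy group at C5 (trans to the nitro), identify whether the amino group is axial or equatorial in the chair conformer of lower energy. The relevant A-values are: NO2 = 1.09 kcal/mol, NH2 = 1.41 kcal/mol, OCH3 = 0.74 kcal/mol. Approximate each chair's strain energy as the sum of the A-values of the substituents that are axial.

equatorial

Chair I (nitro axial, amino axial, methoxy equatorial): E = 2.50 kcal/mol.
Chair II (nitro equatorial, amino equatorial, methoxy axial): E = 0.74 kcal/mol.
Chair II is the more stable (lower-energy) conformer, and in that chair the amino group is equatorial.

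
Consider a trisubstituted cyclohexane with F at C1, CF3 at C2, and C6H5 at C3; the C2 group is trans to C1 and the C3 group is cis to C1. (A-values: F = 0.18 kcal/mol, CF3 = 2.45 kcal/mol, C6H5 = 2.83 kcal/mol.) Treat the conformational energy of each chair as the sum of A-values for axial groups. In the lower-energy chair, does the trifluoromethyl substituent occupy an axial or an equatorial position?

equatorial

Chair I (fluoro axial, trifluoromethyl axial, phenyl axial): E = 5.46 kcal/mol.
Chair II (fluoro equatorial, trifluoromethyl equatorial, phenyl equatorial): E = 0.00 kcal/mol.
Chair II is the more stable (lower-energy) conformer, and in that chair the trifluoromethyl group is equatorial.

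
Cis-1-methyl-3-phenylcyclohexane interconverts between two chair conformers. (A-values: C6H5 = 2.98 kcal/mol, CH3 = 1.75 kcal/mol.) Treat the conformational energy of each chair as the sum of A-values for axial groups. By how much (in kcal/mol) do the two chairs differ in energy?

C1 and C3 have the same parity, so for the cis isomer the two substituents are e,e in one chair and a,a in the other.
Chair I (phenyl axial, methyl axial): E = 4.73 kcal/mol.
Chair II (phenyl equatorial, methyl equatorial): E = 0.00 kcal/mol.
ΔE = 4.73 − 0.00 = 4.73 kcal/mol; chair II is more stable.

4.73 kcal/mol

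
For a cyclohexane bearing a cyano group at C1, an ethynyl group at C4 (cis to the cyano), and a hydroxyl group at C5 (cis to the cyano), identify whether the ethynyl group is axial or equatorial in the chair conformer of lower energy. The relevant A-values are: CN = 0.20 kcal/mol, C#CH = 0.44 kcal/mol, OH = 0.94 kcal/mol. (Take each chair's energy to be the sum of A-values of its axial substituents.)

Chair I (cyano axial, ethynyl equatorial, hydroxyl axial): E = 1.14 kcal/mol.
Chair II (cyano equatorial, ethynyl axial, hydroxyl equatorial): E = 0.44 kcal/mol.
Chair II is the more stable (lower-energy) conformer, and in that chair the ethynyl group is axial.

axial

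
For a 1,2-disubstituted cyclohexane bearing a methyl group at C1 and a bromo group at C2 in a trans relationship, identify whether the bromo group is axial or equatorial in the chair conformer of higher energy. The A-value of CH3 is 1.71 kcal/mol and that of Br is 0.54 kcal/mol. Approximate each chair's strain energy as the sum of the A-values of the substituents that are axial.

C1 and C2 have opposite parity, so for the trans isomer the two substituents are e,e in one chair and a,a in the other.
Chair I (methyl axial, bromo axial): E = 2.25 kcal/mol.
Chair II (methyl equatorial, bromo equatorial): E = 0.00 kcal/mol.
Chair I is the less stable (higher-energy) conformer, and in that chair the bromo group is axial.

axial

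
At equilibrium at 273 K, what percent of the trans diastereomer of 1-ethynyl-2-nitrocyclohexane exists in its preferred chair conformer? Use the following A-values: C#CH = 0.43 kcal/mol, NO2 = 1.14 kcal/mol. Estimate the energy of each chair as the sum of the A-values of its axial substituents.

C1 and C2 have opposite parity, so for the trans isomer the two substituents are e,e in one chair and a,a in the other.
Chair I (ethynyl axial, nitro axial): E = 1.57 kcal/mol; chair II (ethynyl equatorial, nitro equatorial): E = 0.00 kcal/mol.
ΔG = 1.57 kcal/mol between the two chairs.
K = exp(ΔG/RT) with R = 1.987×10⁻³ kcal mol⁻¹ K⁻¹ and T = 273 K gives K ≈ 18.1.
Fraction in the lower-energy chair = K/(K+1) = 94.8%.

94.8%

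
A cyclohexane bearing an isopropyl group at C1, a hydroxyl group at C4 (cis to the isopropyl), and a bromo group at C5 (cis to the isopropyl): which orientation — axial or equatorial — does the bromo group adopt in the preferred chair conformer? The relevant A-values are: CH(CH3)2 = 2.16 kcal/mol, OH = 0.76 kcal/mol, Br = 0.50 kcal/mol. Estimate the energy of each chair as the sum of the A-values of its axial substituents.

Chair I (isopropyl axial, hydroxyl equatorial, bromo axial): E = 2.66 kcal/mol.
Chair II (isopropyl equatorial, hydroxyl axial, bromo equatorial): E = 0.76 kcal/mol.
Chair II is the more stable (lower-energy) conformer, and in that chair the bromo group is equatorial.

equatorial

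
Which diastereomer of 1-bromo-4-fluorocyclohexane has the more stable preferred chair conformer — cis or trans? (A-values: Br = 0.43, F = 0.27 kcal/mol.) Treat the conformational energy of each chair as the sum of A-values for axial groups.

At 1,4 positions (parity opposite): cis → (a,e or e,a); trans → (e,e or a,a).
Best chair for cis: E = 0.27 kcal/mol; best chair for trans: E = 0.00 kcal/mol.
The trans isomer is lower by 0.27 kcal/mol.

trans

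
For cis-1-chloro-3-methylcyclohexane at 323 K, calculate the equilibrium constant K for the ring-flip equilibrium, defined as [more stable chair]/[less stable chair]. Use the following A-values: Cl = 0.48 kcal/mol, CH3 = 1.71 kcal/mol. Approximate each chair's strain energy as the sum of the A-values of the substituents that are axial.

K ≈ 30.3

C1 and C3 have the same parity, so for the cis isomer the two substituents are e,e in one chair and a,a in the other.
Chair I (chloro axial, methyl axial): E = 2.19 kcal/mol; chair II (chloro equatorial, methyl equatorial): E = 0.00 kcal/mol.
ΔG = 2.19 kcal/mol between the two chairs.
K = exp(ΔG/RT) with R = 1.987×10⁻³ kcal mol⁻¹ K⁻¹ and T = 323 K gives K ≈ 30.3.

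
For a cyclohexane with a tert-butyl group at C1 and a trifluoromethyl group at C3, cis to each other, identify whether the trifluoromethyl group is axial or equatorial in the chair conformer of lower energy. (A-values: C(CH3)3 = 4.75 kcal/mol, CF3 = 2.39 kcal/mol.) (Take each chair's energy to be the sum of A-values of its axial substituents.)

equatorial

C1 and C3 have the same parity, so for the cis isomer the two substituents are e,e in one chair and a,a in the other.
Chair I (tert-butyl axial, trifluoromethyl axial): E = 7.14 kcal/mol.
Chair II (tert-butyl equatorial, trifluoromethyl equatorial): E = 0.00 kcal/mol.
Chair II is the more stable (lower-energy) conformer, and in that chair the trifluoromethyl group is equatorial.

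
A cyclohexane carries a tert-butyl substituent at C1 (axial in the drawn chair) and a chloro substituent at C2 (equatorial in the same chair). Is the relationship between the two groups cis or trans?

C1 and C2 have opposite parity, so their axial bonds point in opposite directions.
With opposite-parity carbons, two substituents on the same face are one axial and one equatorial; opposite faces give both axial or both equatorial.
Here the groups are axial/equatorial → same face → cis.

cis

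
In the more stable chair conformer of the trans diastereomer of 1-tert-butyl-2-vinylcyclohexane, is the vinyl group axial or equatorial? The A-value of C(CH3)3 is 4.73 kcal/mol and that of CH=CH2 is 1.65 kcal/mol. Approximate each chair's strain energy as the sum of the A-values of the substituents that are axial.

C1 and C2 have opposite parity, so for the trans isomer the two substituents are e,e in one chair and a,a in the other.
Chair I (tert-butyl axial, vinyl axial): E = 6.38 kcal/mol.
Chair II (tert-butyl equatorial, vinyl equatorial): E = 0.00 kcal/mol.
Chair II is the more stable (lower-energy) conformer, and in that chair the vinyl group is equatorial.

equatorial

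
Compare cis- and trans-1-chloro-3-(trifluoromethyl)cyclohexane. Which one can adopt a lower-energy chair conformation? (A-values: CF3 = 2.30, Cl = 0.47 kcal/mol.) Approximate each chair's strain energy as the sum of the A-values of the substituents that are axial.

cis

At 1,3 positions (parity same): cis → (e,e or a,a); trans → (a,e or e,a).
Best chair for cis: E = 0.00 kcal/mol; best chair for trans: E = 0.47 kcal/mol.
The cis isomer is lower by 0.47 kcal/mol.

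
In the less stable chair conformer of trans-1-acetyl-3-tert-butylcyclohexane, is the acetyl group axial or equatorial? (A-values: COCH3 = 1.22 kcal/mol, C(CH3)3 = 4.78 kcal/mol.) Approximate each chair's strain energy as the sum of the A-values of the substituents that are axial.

equatorial

C1 and C3 have the same parity, so for the trans isomer the two substituents are one axial and one equatorial in each chair.
Chair I (acetyl axial, tert-butyl equatorial): E = 1.22 kcal/mol.
Chair II (acetyl equatorial, tert-butyl axial): E = 4.78 kcal/mol.
Chair II is the less stable (higher-energy) conformer, and in that chair the acetyl group is equatorial.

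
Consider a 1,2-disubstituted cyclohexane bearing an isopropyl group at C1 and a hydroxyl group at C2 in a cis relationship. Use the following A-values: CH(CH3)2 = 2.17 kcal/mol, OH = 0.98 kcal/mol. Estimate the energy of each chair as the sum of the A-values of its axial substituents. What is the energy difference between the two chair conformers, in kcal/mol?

1.19 kcal/mol

C1 and C2 have opposite parity, so for the cis isomer the two substituents are one axial and one equatorial in each chair.
Chair I (isopropyl axial, hydroxyl equatorial): E = 2.17 kcal/mol.
Chair II (isopropyl equatorial, hydroxyl axial): E = 0.98 kcal/mol.
ΔE = 2.17 − 0.98 = 1.19 kcal/mol; chair II is more stable.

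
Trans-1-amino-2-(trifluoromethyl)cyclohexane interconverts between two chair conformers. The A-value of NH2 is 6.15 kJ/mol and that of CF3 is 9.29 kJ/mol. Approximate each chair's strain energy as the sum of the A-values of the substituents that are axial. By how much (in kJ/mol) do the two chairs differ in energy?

C1 and C2 have opposite parity, so for the trans isomer the two substituents are e,e in one chair and a,a in the other.
Chair I (amino axial, trifluoromethyl axial): E = 15.44 kJ/mol.
Chair II (amino equatorial, trifluoromethyl equatorial): E = 0.00 kJ/mol.
ΔE = 15.44 − 0.00 = 15.44 kJ/mol; chair II is more stable.

15.44 kJ/mol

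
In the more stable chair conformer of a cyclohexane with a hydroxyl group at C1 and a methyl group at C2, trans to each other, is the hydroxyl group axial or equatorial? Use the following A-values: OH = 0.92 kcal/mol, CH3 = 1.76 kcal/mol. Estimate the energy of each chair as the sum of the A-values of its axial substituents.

equatorial

C1 and C2 have opposite parity, so for the trans isomer the two substituents are e,e in one chair and a,a in the other.
Chair I (hydroxyl axial, methyl axial): E = 2.68 kcal/mol.
Chair II (hydroxyl equatorial, methyl equatorial): E = 0.00 kcal/mol.
Chair II is the more stable (lower-energy) conformer, and in that chair the hydroxyl group is equatorial.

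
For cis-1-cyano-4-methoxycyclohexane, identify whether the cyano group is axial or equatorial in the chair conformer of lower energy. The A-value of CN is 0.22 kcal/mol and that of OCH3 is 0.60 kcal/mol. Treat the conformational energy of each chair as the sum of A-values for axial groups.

axial

C1 and C4 have opposite parity, so for the cis isomer the two substituents are one axial and one equatorial in each chair.
Chair I (cyano axial, methoxy equatorial): E = 0.22 kcal/mol.
Chair II (cyano equatorial, methoxy axial): E = 0.60 kcal/mol.
Chair I is the more stable (lower-energy) conformer, and in that chair the cyano group is axial.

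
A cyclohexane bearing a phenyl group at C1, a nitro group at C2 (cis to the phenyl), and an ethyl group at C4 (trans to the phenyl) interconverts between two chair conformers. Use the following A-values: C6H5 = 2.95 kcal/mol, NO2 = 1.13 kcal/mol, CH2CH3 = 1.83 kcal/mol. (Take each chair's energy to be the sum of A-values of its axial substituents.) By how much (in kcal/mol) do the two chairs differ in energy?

Chair I (phenyl axial, nitro equatorial, ethyl axial): E = 4.78 kcal/mol.
Chair II (phenyl equatorial, nitro axial, ethyl equatorial): E = 1.13 kcal/mol.
ΔE = 4.78 − 1.13 = 3.65 kcal/mol; chair II is more stable.

3.65 kcal/mol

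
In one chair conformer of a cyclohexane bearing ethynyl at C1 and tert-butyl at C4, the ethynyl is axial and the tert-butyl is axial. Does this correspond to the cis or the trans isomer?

trans

C1 and C4 have opposite parity, so their axial bonds point in opposite directions.
With opposite-parity carbons, two substituents on the same face are one axial and one equatorial; opposite faces give both axial or both equatorial.
Here the groups are axial/axial → opposite face → trans.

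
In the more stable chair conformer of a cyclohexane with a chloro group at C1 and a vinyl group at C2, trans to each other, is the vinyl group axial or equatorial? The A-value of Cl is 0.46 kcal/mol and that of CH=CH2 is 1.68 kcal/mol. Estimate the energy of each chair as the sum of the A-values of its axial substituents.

equatorial

C1 and C2 have opposite parity, so for the trans isomer the two substituents are e,e in one chair and a,a in the other.
Chair I (chloro axial, vinyl axial): E = 2.14 kcal/mol.
Chair II (chloro equatorial, vinyl equatorial): E = 0.00 kcal/mol.
Chair II is the more stable (lower-energy) conformer, and in that chair the vinyl group is equatorial.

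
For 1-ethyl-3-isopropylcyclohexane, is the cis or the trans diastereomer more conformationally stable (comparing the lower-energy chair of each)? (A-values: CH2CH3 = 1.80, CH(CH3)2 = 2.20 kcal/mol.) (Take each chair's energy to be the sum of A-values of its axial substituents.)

cis

At 1,3 positions (parity same): cis → (e,e or a,a); trans → (a,e or e,a).
Best chair for cis: E = 0.00 kcal/mol; best chair for trans: E = 1.80 kcal/mol.
The cis isomer is lower by 1.80 kcal/mol.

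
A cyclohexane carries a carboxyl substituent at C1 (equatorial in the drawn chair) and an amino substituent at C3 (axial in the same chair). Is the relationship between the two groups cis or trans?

C1 and C3 have the same parity, so their axial bonds point in the same direction.
With same-parity carbons, two substituents on the same face are both axial or both equatorial; opposite faces give one of each.
Here the groups are equatorial/axial → opposite face → trans.

trans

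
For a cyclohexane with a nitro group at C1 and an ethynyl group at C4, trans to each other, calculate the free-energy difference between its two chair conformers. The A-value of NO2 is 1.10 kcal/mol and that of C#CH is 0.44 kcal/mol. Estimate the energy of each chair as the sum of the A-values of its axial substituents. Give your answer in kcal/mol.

1.54 kcal/mol

C1 and C4 have opposite parity, so for the trans isomer the two substituents are e,e in one chair and a,a in the other.
Chair I (nitro axial, ethynyl axial): E = 1.54 kcal/mol.
Chair II (nitro equatorial, ethynyl equatorial): E = 0.00 kcal/mol.
ΔE = 1.54 − 0.00 = 1.54 kcal/mol; chair II is more stable.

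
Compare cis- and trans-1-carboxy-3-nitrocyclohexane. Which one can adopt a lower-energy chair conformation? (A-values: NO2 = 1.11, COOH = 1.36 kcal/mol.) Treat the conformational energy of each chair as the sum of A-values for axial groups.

At 1,3 positions (parity same): cis → (e,e or a,a); trans → (a,e or e,a).
Best chair for cis: E = 0.00 kcal/mol; best chair for trans: E = 1.11 kcal/mol.
The cis isomer is lower by 1.11 kcal/mol.

cis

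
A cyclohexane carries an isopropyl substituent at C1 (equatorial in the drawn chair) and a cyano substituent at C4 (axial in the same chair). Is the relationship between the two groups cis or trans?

C1 and C4 have opposite parity, so their axial bonds point in opposite directions.
With opposite-parity carbons, two substituents on the same face are one axial and one equatorial; opposite faces give both axial or both equatorial.
Here the groups are equatorial/axial → same face → cis.

cis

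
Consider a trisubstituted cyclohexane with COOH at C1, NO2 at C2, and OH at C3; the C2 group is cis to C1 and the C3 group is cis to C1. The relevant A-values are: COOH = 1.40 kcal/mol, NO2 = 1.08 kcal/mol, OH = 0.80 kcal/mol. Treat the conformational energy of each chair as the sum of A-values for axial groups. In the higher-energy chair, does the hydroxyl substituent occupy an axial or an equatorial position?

Chair I (carboxyl axial, nitro equatorial, hydroxyl axial): E = 2.20 kcal/mol.
Chair II (carboxyl equatorial, nitro axial, hydroxyl equatorial): E = 1.08 kcal/mol.
Chair I is the less stable (higher-energy) conformer, and in that chair the hydroxyl group is axial.

axial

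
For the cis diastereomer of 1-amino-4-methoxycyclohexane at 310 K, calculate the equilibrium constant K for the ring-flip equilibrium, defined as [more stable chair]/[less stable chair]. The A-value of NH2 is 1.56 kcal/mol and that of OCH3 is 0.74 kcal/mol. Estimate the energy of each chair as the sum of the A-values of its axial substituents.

C1 and C4 have opposite parity, so for the cis isomer the two substituents are one axial and one equatorial in each chair.
Chair I (amino axial, methoxy equatorial): E = 1.56 kcal/mol; chair II (amino equatorial, methoxy axial): E = 0.74 kcal/mol.
ΔG = 0.82 kcal/mol between the two chairs.
K = exp(ΔG/RT) with R = 1.987×10⁻³ kcal mol⁻¹ K⁻¹ and T = 310 K gives K ≈ 3.79.

K ≈ 3.79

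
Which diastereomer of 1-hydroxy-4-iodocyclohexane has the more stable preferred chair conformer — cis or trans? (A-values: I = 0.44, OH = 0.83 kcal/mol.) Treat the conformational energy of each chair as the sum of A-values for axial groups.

At 1,4 positions (parity opposite): cis → (a,e or e,a); trans → (e,e or a,a).
Best chair for cis: E = 0.44 kcal/mol; best chair for trans: E = 0.00 kcal/mol.
The trans isomer is lower by 0.44 kcal/mol.

trans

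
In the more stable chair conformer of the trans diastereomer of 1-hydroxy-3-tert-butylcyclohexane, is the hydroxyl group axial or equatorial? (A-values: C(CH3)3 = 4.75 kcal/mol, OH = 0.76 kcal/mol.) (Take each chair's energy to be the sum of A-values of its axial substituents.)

C1 and C3 have the same parity, so for the trans isomer the two substituents are one axial and one equatorial in each chair.
Chair I (tert-butyl axial, hydroxyl equatorial): E = 4.75 kcal/mol.
Chair II (tert-butyl equatorial, hydroxyl axial): E = 0.76 kcal/mol.
Chair II is the more stable (lower-energy) conformer, and in that chair the hydroxyl group is axial.

axial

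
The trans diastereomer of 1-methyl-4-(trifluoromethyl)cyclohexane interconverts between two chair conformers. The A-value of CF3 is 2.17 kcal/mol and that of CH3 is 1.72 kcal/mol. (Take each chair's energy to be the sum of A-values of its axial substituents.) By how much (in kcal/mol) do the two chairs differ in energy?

3.89 kcal/mol

C1 and C4 have opposite parity, so for the trans isomer the two substituents are e,e in one chair and a,a in the other.
Chair I (trifluoromethyl axial, methyl axial): E = 3.89 kcal/mol.
Chair II (trifluoromethyl equatorial, methyl equatorial): E = 0.00 kcal/mol.
ΔE = 3.89 − 0.00 = 3.89 kcal/mol; chair II is more stable.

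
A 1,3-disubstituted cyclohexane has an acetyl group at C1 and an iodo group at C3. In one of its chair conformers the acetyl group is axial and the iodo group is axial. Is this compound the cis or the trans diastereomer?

cis

C1 and C3 have the same parity, so their axial bonds point in the same direction.
With same-parity carbons, two substituents on the same face are both axial or both equatorial; opposite faces give one of each.
Here the groups are axial/axial → same face → cis.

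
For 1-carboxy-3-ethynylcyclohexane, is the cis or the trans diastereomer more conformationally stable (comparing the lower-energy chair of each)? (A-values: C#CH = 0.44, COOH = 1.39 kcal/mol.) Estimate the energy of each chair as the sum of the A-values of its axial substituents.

At 1,3 positions (parity same): cis → (e,e or a,a); trans → (a,e or e,a).
Best chair for cis: E = 0.00 kcal/mol; best chair for trans: E = 0.44 kcal/mol.
The cis isomer is lower by 0.44 kcal/mol.

cis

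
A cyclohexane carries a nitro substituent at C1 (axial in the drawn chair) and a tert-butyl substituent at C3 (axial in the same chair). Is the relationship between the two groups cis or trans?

C1 and C3 have the same parity, so their axial bonds point in the same direction.
With same-parity carbons, two substituents on the same face are both axial or both equatorial; opposite faces give one of each.
Here the groups are axial/axial → same face → cis.

cis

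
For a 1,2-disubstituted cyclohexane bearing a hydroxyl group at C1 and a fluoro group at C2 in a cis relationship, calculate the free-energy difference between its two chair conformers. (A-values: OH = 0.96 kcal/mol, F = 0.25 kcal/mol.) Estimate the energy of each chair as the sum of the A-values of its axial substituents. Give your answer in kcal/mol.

C1 and C2 have opposite parity, so for the cis isomer the two substituents are one axial and one equatorial in each chair.
Chair I (hydroxyl axial, fluoro equatorial): E = 0.96 kcal/mol.
Chair II (hydroxyl equatorial, fluoro axial): E = 0.25 kcal/mol.
ΔE = 0.96 − 0.25 = 0.71 kcal/mol; chair II is more stable.

0.71 kcal/mol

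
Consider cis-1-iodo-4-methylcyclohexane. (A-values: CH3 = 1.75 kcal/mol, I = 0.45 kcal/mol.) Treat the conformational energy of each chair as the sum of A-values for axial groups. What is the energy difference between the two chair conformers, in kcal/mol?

C1 and C4 have opposite parity, so for the cis isomer the two substituents are one axial and one equatorial in each chair.
Chair I (methyl axial, iodo equatorial): E = 1.75 kcal/mol.
Chair II (methyl equatorial, iodo axial): E = 0.45 kcal/mol.
ΔE = 1.75 − 0.45 = 1.30 kcal/mol; chair II is more stable.

1.30 kcal/mol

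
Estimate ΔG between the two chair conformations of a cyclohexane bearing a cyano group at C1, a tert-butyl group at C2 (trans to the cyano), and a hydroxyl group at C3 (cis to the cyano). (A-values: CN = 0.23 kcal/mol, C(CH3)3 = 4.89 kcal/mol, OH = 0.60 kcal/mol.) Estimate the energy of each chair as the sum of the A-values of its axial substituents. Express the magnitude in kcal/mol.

5.72 kcal/mol

Chair I (cyano axial, tert-butyl axial, hydroxyl axial): E = 5.72 kcal/mol.
Chair II (cyano equatorial, tert-butyl equatorial, hydroxyl equatorial): E = 0.00 kcal/mol.
ΔE = 5.72 − 0.00 = 5.72 kcal/mol; chair II is more stable.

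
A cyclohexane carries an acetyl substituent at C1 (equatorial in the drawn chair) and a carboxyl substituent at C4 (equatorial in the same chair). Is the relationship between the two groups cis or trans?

C1 and C4 have opposite parity, so their axial bonds point in opposite directions.
With opposite-parity carbons, two substituents on the same face are one axial and one equatorial; opposite faces give both axial or both equatorial.
Here the groups are equatorial/equatorial → opposite face → trans.

trans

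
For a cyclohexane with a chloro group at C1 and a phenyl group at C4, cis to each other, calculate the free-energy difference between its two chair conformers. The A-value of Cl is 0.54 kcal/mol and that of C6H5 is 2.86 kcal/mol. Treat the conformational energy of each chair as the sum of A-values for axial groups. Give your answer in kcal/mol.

C1 and C4 have opposite parity, so for the cis isomer the two substituents are one axial and one equatorial in each chair.
Chair I (chloro axial, phenyl equatorial): E = 0.54 kcal/mol.
Chair II (chloro equatorial, phenyl axial): E = 2.86 kcal/mol.
ΔE = 2.86 − 0.54 = 2.32 kcal/mol; chair I is more stable.

2.32 kcal/mol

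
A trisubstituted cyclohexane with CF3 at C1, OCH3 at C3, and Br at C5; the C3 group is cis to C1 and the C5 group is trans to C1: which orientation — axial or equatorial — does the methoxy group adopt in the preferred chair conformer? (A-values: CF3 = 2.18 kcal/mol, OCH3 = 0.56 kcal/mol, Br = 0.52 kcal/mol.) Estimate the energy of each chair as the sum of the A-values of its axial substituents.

Chair I (trifluoromethyl axial, methoxy axial, bromo equatorial): E = 2.74 kcal/mol.
Chair II (trifluoromethyl equatorial, methoxy equatorial, bromo axial): E = 0.52 kcal/mol.
Chair II is the more stable (lower-energy) conformer, and in that chair the methoxy group is equatorial.

equatorial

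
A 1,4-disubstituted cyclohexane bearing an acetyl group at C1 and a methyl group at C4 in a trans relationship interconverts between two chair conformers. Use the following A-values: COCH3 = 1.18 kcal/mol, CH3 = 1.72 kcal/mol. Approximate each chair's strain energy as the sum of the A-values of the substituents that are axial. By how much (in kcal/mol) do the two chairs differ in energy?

2.90 kcal/mol

C1 and C4 have opposite parity, so for the trans isomer the two substituents are e,e in one chair and a,a in the other.
Chair I (acetyl axial, methyl axial): E = 2.90 kcal/mol.
Chair II (acetyl equatorial, methyl equatorial): E = 0.00 kcal/mol.
ΔE = 2.90 − 0.00 = 2.90 kcal/mol; chair II is more stable.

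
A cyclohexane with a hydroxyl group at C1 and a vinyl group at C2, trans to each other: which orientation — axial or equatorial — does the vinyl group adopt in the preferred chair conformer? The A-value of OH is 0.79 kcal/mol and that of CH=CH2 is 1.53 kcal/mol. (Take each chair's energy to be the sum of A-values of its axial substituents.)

C1 and C2 have opposite parity, so for the trans isomer the two substituents are e,e in one chair and a,a in the other.
Chair I (hydroxyl axial, vinyl axial): E = 2.32 kcal/mol.
Chair II (hydroxyl equatorial, vinyl equatorial): E = 0.00 kcal/mol.
Chair II is the more stable (lower-energy) conformer, and in that chair the vinyl group is equatorial.

equatorial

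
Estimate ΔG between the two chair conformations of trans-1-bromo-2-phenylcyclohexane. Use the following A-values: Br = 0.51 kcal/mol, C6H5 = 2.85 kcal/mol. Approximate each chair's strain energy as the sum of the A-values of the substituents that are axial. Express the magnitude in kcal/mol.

C1 and C2 have opposite parity, so for the trans isomer the two substituents are e,e in one chair and a,a in the other.
Chair I (bromo axial, phenyl axial): E = 3.36 kcal/mol.
Chair II (bromo equatorial, phenyl equatorial): E = 0.00 kcal/mol.
ΔE = 3.36 − 0.00 = 3.36 kcal/mol; chair II is more stable.

3.36 kcal/mol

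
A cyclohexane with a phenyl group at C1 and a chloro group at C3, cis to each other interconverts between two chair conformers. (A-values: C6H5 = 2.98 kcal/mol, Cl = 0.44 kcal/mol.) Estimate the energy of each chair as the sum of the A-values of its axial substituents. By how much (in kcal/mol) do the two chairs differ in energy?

3.42 kcal/mol

C1 and C3 have the same parity, so for the cis isomer the two substituents are e,e in one chair and a,a in the other.
Chair I (phenyl axial, chloro axial): E = 3.42 kcal/mol.
Chair II (phenyl equatorial, chloro equatorial): E = 0.00 kcal/mol.
ΔE = 3.42 − 0.00 = 3.42 kcal/mol; chair II is more stable.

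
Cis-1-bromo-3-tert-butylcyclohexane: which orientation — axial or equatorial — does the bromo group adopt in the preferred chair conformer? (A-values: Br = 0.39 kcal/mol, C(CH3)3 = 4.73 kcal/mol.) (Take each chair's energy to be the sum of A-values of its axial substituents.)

equatorial

C1 and C3 have the same parity, so for the cis isomer the two substituents are e,e in one chair and a,a in the other.
Chair I (bromo axial, tert-butyl axial): E = 5.12 kcal/mol.
Chair II (bromo equatorial, tert-butyl equatorial): E = 0.00 kcal/mol.
Chair II is the more stable (lower-energy) conformer, and in that chair the bromo group is equatorial.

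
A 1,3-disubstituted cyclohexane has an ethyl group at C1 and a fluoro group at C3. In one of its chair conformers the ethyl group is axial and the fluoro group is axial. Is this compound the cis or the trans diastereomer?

C1 and C3 have the same parity, so their axial bonds point in the same direction.
With same-parity carbons, two substituents on the same face are both axial or both equatorial; opposite faces give one of each.
Here the groups are axial/axial → same face → cis.

cis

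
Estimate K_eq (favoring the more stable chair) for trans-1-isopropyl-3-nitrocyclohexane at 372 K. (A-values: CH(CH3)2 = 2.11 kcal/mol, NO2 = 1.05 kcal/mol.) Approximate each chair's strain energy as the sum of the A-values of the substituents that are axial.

C1 and C3 have the same parity, so for the trans isomer the two substituents are one axial and one equatorial in each chair.
Chair I (isopropyl axial, nitro equatorial): E = 2.11 kcal/mol; chair II (isopropyl equatorial, nitro axial): E = 1.05 kcal/mol.
ΔG = 1.06 kcal/mol between the two chairs.
K = exp(ΔG/RT) with R = 1.987×10⁻³ kcal mol⁻¹ K⁻¹ and T = 372 K gives K ≈ 4.2.

K ≈ 4.20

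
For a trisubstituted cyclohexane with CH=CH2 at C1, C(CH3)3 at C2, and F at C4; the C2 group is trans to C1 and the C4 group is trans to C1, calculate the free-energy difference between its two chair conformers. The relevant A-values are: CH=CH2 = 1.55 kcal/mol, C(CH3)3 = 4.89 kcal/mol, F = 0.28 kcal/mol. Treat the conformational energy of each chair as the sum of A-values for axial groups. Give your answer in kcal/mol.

6.72 kcal/mol

Chair I (vinyl axial, tert-butyl axial, fluoro axial): E = 6.72 kcal/mol.
Chair II (vinyl equatorial, tert-butyl equatorial, fluoro equatorial): E = 0.00 kcal/mol.
ΔE = 6.72 − 0.00 = 6.72 kcal/mol; chair II is more stable.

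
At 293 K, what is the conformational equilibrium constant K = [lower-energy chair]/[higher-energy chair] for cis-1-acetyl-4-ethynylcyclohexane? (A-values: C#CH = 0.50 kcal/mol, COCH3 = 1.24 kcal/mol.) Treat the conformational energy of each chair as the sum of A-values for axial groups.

C1 and C4 have opposite parity, so for the cis isomer the two substituents are one axial and one equatorial in each chair.
Chair I (ethynyl axial, acetyl equatorial): E = 0.50 kcal/mol; chair II (ethynyl equatorial, acetyl axial): E = 1.24 kcal/mol.
ΔG = 0.74 kcal/mol between the two chairs.
K = exp(ΔG/RT) with R = 1.987×10⁻³ kcal mol⁻¹ K⁻¹ and T = 293 K gives K ≈ 3.56.

K ≈ 3.56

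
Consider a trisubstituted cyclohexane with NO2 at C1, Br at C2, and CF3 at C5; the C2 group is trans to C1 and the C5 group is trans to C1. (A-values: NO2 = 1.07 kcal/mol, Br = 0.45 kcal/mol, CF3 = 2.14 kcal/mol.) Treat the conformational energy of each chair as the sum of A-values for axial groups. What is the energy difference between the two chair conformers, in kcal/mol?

0.62 kcal/mol

Chair I (nitro axial, bromo axial, trifluoromethyl equatorial): E = 1.52 kcal/mol.
Chair II (nitro equatorial, bromo equatorial, trifluoromethyl axial): E = 2.14 kcal/mol.
ΔE = 2.14 − 1.52 = 0.62 kcal/mol; chair I is more stable.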